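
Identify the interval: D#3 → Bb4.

diminished thirteenth

D to B spans six letter names (D-E-F-G-A-B), plus an octave, so the interval is some kind of thirteenth.
The major thirteenth is 21 semitones; here we have 19, two semitones narrower: diminished.
(Equivalently, a compound diminished sixth: a diminished sixth plus an octave.)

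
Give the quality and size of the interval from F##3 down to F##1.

P15

Descending from F##3 to F##1 is the same interval as ascending F##1 to F##3.
F to F is the same letter name, plus 2 octaves, so the interval is some kind of fifteenth.
F##1 to F##3 is 24 semitones, matching the perfect fifteenth exactly, so the quality is perfect.
(Equivalently, a compound perfect octave: a perfect octave plus an octave.)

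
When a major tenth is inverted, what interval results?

First reduce the compound major tenth to its simple form, a major third.
Interval numbers invert to sum to nine: 3 + 6 = 9, so a third inverts to a sixth.
The quality also flips — major becomes minor — giving a minor sixth.

minor sixth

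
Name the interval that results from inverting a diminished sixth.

Interval numbers invert to sum to nine: 6 + 3 = 9, so a sixth inverts to a third.
Quality inverts too: diminished becomes augmented. That makes the inversion an augmented third.

augmented third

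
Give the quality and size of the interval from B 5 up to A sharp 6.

M7

B to A spans seven letter names (B-C-D-E-F-G-A), so the interval is some kind of seventh.
Counting semitones, B5→A#6 is 11, which is the major seventh.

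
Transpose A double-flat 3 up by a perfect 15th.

A double-flat 5

The letter stays A (same as the start), shifted two octaves up.
A perfect fifteenth spans 24 semitones, so from Abb3 the target pitch is Abb5.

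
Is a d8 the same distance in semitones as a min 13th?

No

A diminished octave spans 11 semitones; a minor thirteenth spans 20 semitones. They differ by 9.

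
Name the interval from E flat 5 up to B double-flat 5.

E to B spans five letter names (E-F-G-A-B), so the interval is some kind of fifth.
A perfect fifth would be 7 semitones; Eb5 to Bbb5 is 6, one semitone narrower, so the interval is diminished.

diminished 5th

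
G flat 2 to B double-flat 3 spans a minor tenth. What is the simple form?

Subtracting seven from the interval number removes an octave: 10 − 7 = 3.
That makes a minor tenth a compound minor third — an octave plus a minor third.

minor third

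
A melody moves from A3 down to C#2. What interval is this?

m13

Descending from A3 to C#2 is the same interval as ascending C#2 to A3.
C to A spans six letter names (C-D-E-F-G-A), plus an octave — that makes it a thirteenth of some quality.
C#2 to A3 is 20 semitones, a half step short of the major thirteenth (21), so this is minor.
(Equivalently, a compound minor sixth: a minor sixth plus an octave.)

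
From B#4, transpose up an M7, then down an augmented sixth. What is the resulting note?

C#5

Up a major seventh from B#4: A##5 (11 semitones up).
Down an augmented sixth from A##5: C#5 (10 semitones down).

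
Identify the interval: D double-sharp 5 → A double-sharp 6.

perfect twelfth

D to A spans five letter names (D-E-F-G-A), plus an octave: a twelfth.
The perfect twelfth spans 19 semitones, and D##5 to A##6 is exactly 19 semitones — so this is a perfect twelfth.
(Equivalently, a compound perfect fifth: a perfect fifth plus an octave.)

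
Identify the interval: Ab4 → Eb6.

A to E spans five letter names (A-B-C-D-E), plus an octave, so the interval is some kind of twelfth.
Counting semitones, Ab4→Eb6 is 19, which is the perfect twelfth.
(Equivalently, a compound perfect fifth: a perfect fifth plus an octave.)

perfect twelfth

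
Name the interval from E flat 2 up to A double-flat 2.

diminished fourth

E to A spans four letter names (E-F-G-A): a fourth.
Eb2 to Abb2 spans 4 semitones — one semitone narrower than the perfect fourth (5) — giving a diminished fourth.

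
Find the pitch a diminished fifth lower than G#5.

Counting five letter names down from G lands on C.
Moving 6 semitones down from G#5 (the size of a diminished fifth) reaches C##5.

C##5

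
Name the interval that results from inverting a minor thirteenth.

major third

First reduce the compound minor thirteenth to its simple form, a minor sixth.
Inverted interval numbers add to nine, so a sixth pairs with a third (6 + 3 = 9).
And minor becomes major under inversion, so we get a major third.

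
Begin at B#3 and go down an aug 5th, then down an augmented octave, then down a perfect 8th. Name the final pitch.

Down an augmented fifth from B#3: E3 (8 semitones down).
An augmented octave down from E3 is Eb2.
A perfect octave down from Eb2 is Eb1.

Eb1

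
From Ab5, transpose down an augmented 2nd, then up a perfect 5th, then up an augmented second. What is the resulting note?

An augmented second down from Ab5 is Gbb5.
Up a perfect fifth from Gbb5: Dbb6 (7 semitones up).
Dbb6 up an augmented second → Eb6 (3 semitones).

Eb6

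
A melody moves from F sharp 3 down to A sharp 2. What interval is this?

minor sixth

Descending from F#3 to A#2 is the same interval as ascending A#2 to F#3.
A to F spans six letter names (A-B-C-D-E-F): a sixth.
A#2 to F#3 is 8 semitones, a half step short of the major sixth (9), so this is minor.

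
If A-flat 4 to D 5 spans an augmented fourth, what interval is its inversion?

diminished fifth

Inverted interval numbers add to nine, so a fourth pairs with a fifth (4 + 5 = 9).
The quality also flips — augmented becomes diminished — giving a diminished fifth.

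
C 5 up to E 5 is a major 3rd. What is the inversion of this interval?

Interval numbers invert to sum to nine: 3 + 6 = 9, so a third inverts to a sixth.
And major becomes minor under inversion, so we get a minor sixth.

minor sixth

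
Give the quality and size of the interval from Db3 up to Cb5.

D to C spans seven letter names (D-E-F-G-A-B-C), plus an octave — that makes it a fourteenth of some quality.
A major fourteenth would be 23 semitones, but Db3 to Cb5 is 22 — one semitone narrower, making it a minor fourteenth.
(Equivalently, a compound minor seventh: a minor seventh plus an octave.)

minor 14th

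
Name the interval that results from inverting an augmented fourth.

diminished 5th

Interval numbers invert to sum to nine: 4 + 5 = 9, so a fourth inverts to a fifth.
Quality inverts too: augmented becomes diminished. That makes the inversion a diminished fifth.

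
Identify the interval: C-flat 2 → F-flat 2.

P4

C to F spans four letter names (C-D-E-F) — that makes it a fourth of some quality.
Cb2 to Fb2 is 5 semitones, matching the perfect fourth exactly, so the quality is perfect.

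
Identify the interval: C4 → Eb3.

M6

Descending from C4 to Eb3 is the same interval as ascending Eb3 to C4.
E to C spans six letter names (E-F-G-A-B-C): a sixth.
The major sixth spans 9 semitones, and Eb3 to C4 is exactly 9 semitones — so this is a major sixth.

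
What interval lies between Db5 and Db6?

perfect octave

D to D is the same letter name, plus an octave: an octave.
Db5 to Db6 is 12 semitones, matching the perfect octave exactly, so the quality is perfect.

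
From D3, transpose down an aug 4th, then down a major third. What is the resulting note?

Down an augmented fourth from D3: Ab2 (6 semitones down).
Ab2 down a major third → Fb2 (4 semitones).

Fb2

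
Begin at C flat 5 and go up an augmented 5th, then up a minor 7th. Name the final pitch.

F 6

An augmented fifth up from Cb5 is G5.
G5 up a minor seventh → F6 (10 semitones).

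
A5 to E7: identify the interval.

A to E spans five letter names (A-B-C-D-E), plus an octave: a twelfth.
Counting semitones, A5→E7 is 19, which is the perfect twelfth.
(Equivalently, a compound perfect fifth: a perfect fifth plus an octave.)

perfect twelfth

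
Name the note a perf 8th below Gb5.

Gb4

An octave keeps the letter name G, an octave down from G.
Moving 12 semitones down from Gb5 (the size of a perfect octave) reaches Gb4.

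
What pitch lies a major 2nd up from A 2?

B 2

Two letter names up from A: B.
A major second is 2 semitones; 2 semitones up from A2 gives B2.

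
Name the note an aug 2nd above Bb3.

The second takes the letter from B up to C.
An augmented second is 3 semitones; 3 semitones up from Bb3 gives C#4.

C#4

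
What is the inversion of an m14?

major 2nd

First reduce the compound minor fourteenth to its simple form, a minor seventh.
Inverted interval numbers add to nine, so a seventh pairs with a second (7 + 2 = 9).
Quality inverts too: minor becomes major. That makes the inversion a major second.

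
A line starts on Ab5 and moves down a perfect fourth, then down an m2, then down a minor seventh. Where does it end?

E4

Down a perfect fourth from Ab5: Eb5 (5 semitones down).
Eb5 down a minor second → D5 (1 semitone).
A minor seventh down from D5 is E4.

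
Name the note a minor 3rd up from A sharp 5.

C sharp 6

Three letter names up from A: C.
A minor third spans 3 semitones, so from A#5 the target pitch is C#6.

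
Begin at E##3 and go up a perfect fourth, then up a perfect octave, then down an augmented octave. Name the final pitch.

Up a perfect fourth from E##3: A##3 (5 semitones up).
Up a perfect octave from A##3: A##4 (12 semitones up).
An augmented octave down from A##4 is A#3.

A#3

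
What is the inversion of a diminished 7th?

The rule of nine gives the new number: 9 − 7 = 2, so a seventh becomes a second.
The quality also flips — diminished becomes augmented — giving an augmented second.

A2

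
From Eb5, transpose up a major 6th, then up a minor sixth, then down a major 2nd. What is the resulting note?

A major sixth up from Eb5 is C6.
Up a minor sixth from C6: Ab6 (8 semitones up).
Down a major second from Ab6: Gb6 (2 semitones down).

Gb6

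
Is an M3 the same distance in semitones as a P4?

4 semitones (major third) vs 5 semitones (perfect fourth): not equal.

No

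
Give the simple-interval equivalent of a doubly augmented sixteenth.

doubly augmented second

Each octave removed subtracts seven from the number: 16 − 14 = 2.
Quality carries through unchanged, so the simple form is a doubly augmented second.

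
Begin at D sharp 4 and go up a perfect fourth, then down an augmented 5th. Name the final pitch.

Up a perfect fourth from D#4: G#4 (5 semitones up).
An augmented fifth down from G#4 is C4.

C 4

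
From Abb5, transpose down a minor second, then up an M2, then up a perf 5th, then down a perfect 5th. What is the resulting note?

Ab5

Abb5 down a minor second → Gb5 (1 semitone).
A major second up from Gb5 is Ab5.
Up a perfect fifth from Ab5: Eb6 (7 semitones up).
A perfect fifth down from Eb6 is Ab5.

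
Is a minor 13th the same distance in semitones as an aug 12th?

Both span 20 semitones: a minor thirteenth and an augmented twelfth are the same chromatic distance.

Yes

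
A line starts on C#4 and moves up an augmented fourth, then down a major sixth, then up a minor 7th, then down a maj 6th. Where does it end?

B3

C#4 up an augmented fourth → F##4 (6 semitones).
A major sixth down from F##4 is A#3.
A minor seventh up from A#3 is G#4.
A major sixth down from G#4 is B3.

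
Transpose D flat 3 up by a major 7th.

The seventh takes the letter from D up to C.
A major seventh spans 11 semitones, so from Db3 the target pitch is C4.

C 4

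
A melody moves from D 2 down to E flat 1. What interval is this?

Descending from D2 to Eb1 is the same interval as ascending Eb1 to D2.
E to D spans seven letter names (E-F-G-A-B-C-D), so the interval is some kind of seventh.
Eb1 to D2 is 11 semitones, matching the major seventh exactly, so the quality is major.

major seventh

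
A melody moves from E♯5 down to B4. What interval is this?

augmented fourth

Descending from E#5 to B4 is the same interval as ascending B4 to E#5.
B to E spans four letter names (B-C-D-E): a fourth.
B4 to E#5 spans 6 semitones — one semitone wider than the perfect fourth (5) — giving an augmented fourth.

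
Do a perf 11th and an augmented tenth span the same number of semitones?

A perfect eleventh spans 17 semitones, and an augmented tenth also spans 17 semitones — they're enharmonic.

Yes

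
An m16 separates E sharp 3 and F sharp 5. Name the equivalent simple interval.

minor second

Take out 2 octaves (14 from the number): 16 − 14 = 2.
So a minor sixteenth is 2 octaves plus a minor second. The quality is unchanged.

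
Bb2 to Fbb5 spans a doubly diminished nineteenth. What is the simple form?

doubly diminished fifth

Take out 2 octaves (14 from the number): 19 − 14 = 5.
So a doubly diminished nineteenth is 2 octaves plus a doubly diminished fifth. The quality is unchanged.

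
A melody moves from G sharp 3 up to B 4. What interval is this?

G to B spans three letter names (G-A-B), plus an octave: a tenth.
A major tenth would be 16 semitones, but G#3 to B4 is 15 — one semitone narrower, making it a minor tenth.
(Equivalently, a compound minor third: a minor third plus an octave.)

m10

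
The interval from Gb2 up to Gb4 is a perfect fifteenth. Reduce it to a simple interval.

perfect octave

Each octave removed subtracts seven from the number: 15 − 7 = 8.
Quality carries through unchanged, so the simple form is a perfect octave.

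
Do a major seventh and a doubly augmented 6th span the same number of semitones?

Both span 11 semitones: a major seventh and a doubly augmented sixth are the same chromatic distance.

Yes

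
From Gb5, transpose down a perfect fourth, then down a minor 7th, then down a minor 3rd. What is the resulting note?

A perfect fourth down from Gb5 is Db5.
Down a minor seventh from Db5: Eb4 (10 semitones down).
A minor third down from Eb4 is C4.

C4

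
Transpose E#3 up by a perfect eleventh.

A#4

Four letters up from E (plus an octave) reaches A.
Moving 17 semitones up from E#3 (the size of a perfect eleventh) reaches A#4.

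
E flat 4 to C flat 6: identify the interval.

E to C spans six letter names (E-F-G-A-B-C), plus an octave: a thirteenth.
A major thirteenth would be 21 semitones, but Eb4 to Cb6 is 20 — one semitone narrower, making it a minor thirteenth.
(Equivalently, a compound minor sixth: a minor sixth plus an octave.)

minor 13th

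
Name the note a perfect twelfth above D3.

Counting five letter names plus an octave up from D lands on A.
A perfect twelfth is 19 semitones; 19 semitones up from D3 gives A4.

A4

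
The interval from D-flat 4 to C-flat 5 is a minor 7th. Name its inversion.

Inverted interval numbers add to nine, so a seventh pairs with a second (7 + 2 = 9).
And minor becomes major under inversion, so we get a major second.

major 2nd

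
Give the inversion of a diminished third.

The rule of nine gives the new number: 9 − 3 = 6, so a third becomes a sixth.
Quality inverts too: diminished becomes augmented. That makes the inversion an augmented sixth.

augmented 6th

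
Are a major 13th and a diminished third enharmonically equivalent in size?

A major thirteenth is 21 semitones but a diminished third is 2 semitones — different sizes.

No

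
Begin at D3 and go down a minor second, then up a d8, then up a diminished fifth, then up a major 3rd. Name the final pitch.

Down a minor second from D3: C#3 (1 semitone down).
C#3 up a diminished octave → C4 (11 semitones).
A diminished fifth up from C4 is Gb4.
Gb4 up a major third → Bb4 (4 semitones).

Bb4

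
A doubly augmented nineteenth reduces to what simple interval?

Each octave removed subtracts seven from the number: 19 − 14 = 5.
That makes a doubly augmented nineteenth a compound doubly augmented fifth — 2 octaves plus a doubly augmented fifth.

AA5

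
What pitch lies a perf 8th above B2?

For an octave the letter name doesn't change: still B, an octave up.
A perfect octave spans 12 semitones, so from B2 the target pitch is B3.

B3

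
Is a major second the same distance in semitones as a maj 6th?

No

2 semitones (major second) vs 9 semitones (major sixth): not equal.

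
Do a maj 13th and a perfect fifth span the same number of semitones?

21 semitones (major thirteenth) vs 7 semitones (perfect fifth): not equal.

No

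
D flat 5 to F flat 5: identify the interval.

D to F spans three letter names (D-E-F) — that makes it a third of some quality.
A major third would be 4 semitones, but Db5 to Fb5 is 3 — one semitone narrower, making it a minor third.

minor 3rd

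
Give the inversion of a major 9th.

minor 7th

First reduce the compound major ninth to its simple form, a major second.
Interval numbers invert to sum to nine: 2 + 7 = 9, so a second inverts to a seventh.
The quality also flips — major becomes minor — giving a minor seventh.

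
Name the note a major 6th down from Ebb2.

Gbb1

Six letter names down from E: G.
Moving 9 semitones down from Ebb2 (the size of a major sixth) reaches Gbb1.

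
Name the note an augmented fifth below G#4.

C4

The fifth takes the letter from G down to C.
An augmented fifth spans 8 semitones, so from G#4 the target pitch is C4.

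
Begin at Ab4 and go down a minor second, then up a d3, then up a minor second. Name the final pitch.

Ab4 down a minor second → G4 (1 semitone).
Up a diminished third from G4: Bbb4 (2 semitones up).
Bbb4 up a minor second → Cbb5 (1 semitone).

Cbb5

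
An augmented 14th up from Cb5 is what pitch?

Seven letters up from C (plus an octave) reaches B.
Moving 24 semitones up from Cb5 (the size of an augmented fourteenth) reaches B6.

B6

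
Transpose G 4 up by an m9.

A-flat 5

Counting two letter names plus an octave up from G lands on A.
Moving 13 semitones up from G4 (the size of a minor ninth) reaches Ab5.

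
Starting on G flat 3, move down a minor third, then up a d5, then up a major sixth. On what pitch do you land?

G flat 4

Down a minor third from Gb3: Eb3 (3 semitones down).
A diminished fifth up from Eb3 is Bbb3.
A major sixth up from Bbb3 is Gb4.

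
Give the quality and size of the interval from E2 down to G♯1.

minor 6th

Descending from E2 to G#1 is the same interval as ascending G#1 to E2.
G to E spans six letter names (G-A-B-C-D-E) — that makes it a sixth of some quality.
At 8 semitones, G#1→E2 falls one short of a major sixth: minor.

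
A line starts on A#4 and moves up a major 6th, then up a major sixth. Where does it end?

D##6

Up a major sixth from A#4: F##5 (9 semitones up).
Up a major sixth from F##5: D##6 (9 semitones up).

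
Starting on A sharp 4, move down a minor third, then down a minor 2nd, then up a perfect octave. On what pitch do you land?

A#4 down a minor third → F##4 (3 semitones).
A minor second down from F##4 is E##4.
Up a perfect octave from E##4: E##5 (12 semitones up).

E double-sharp 5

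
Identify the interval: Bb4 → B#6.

doubly augmented fifteenth

B to B is the same letter name, plus 2 octaves, so the interval is some kind of fifteenth.
The perfect fifteenth is 24 semitones; here we have 26, two semitones wider: doubly augmented.
(Equivalently, a compound doubly augmented octave: a doubly augmented octave plus an octave.)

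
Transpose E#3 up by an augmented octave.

An octave keeps the letter name E, an octave up from E.
An augmented octave spans 13 semitones, so from E#3 the target pitch is E##4.

E##4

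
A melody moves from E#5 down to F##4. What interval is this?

Descending from E#5 to F##4 is the same interval as ascending F##4 to E#5.
F to E spans seven letter names (F-G-A-B-C-D-E) — that makes it a seventh of some quality.
F##4 to E#5 is 10 semitones, a half step short of the major seventh (11), so this is minor.

minor 7th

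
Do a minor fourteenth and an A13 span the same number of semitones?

Yes

A minor fourteenth = 22 semitones = an augmented thirteenth; enharmonically equal.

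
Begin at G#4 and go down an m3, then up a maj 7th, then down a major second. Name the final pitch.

C##5

Down a minor third from G#4: E#4 (3 semitones down).
A major seventh up from E#4 is D##5.
Down a major second from D##5: C##5 (2 semitones down).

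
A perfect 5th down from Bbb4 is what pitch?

Ebb4

The fifth takes the letter from B down to E.
A perfect fifth is 7 semitones; 7 semitones down from Bbb4 gives Ebb4.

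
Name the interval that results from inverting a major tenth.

First reduce the compound major tenth to its simple form, a major third.
The rule of nine gives the new number: 9 − 3 = 6, so a third becomes a sixth.
The quality also flips — major becomes minor — giving a minor sixth.

minor sixth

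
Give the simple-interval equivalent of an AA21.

Take out 2 octaves (14 from the number): 21 − 14 = 7.
So a doubly augmented twenty-first is 2 octaves plus a doubly augmented seventh. The quality is unchanged.

AA7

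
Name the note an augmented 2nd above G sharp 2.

Two letter names up from G: A.
An augmented second spans 3 semitones, so from G#2 the target pitch is A##2.

A double-sharp 2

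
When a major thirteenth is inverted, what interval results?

First reduce the compound major thirteenth to its simple form, a major sixth.
Interval numbers invert to sum to nine: 6 + 3 = 9, so a sixth inverts to a third.
Quality inverts too: major becomes minor. That makes the inversion a minor third.

m3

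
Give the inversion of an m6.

The rule of nine gives the new number: 9 − 6 = 3, so a sixth becomes a third.
And minor becomes major under inversion, so we get a major third.

major third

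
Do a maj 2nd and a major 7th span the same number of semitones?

No

2 semitones (major second) vs 11 semitones (major seventh): not equal.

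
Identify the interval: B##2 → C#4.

d9

B to C spans two letter names (B-C), plus an octave, so the interval is some kind of ninth.
A major ninth would be 14 semitones; B##2 to C#4 is 12, two semitones narrower, so the interval is diminished.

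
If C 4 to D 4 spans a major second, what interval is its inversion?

minor seventh

Interval numbers invert to sum to nine: 2 + 7 = 9, so a second inverts to a seventh.
The quality also flips — major becomes minor — giving a minor seventh.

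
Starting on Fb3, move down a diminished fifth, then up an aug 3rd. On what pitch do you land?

D#3

Down a diminished fifth from Fb3: Bb2 (6 semitones down).
Up an augmented third from Bb2: D#3 (5 semitones up).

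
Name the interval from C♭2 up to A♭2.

C to A spans six letter names (C-D-E-F-G-A) — that makes it a sixth of some quality.
Cb2 to Ab2 is 9 semitones, matching the major sixth exactly, so the quality is major.

major 6th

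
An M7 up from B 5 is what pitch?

Counting seven letter names up from B lands on A.
A major seventh is 11 semitones; 11 semitones up from B5 gives A#6.

A-sharp 6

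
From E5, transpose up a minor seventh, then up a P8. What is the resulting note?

E5 up a minor seventh → D6 (10 semitones).
D6 up a perfect octave → D7 (12 semitones).

D7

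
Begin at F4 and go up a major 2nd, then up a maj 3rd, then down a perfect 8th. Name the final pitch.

Up a major second from F4: G4 (2 semitones up).
A major third up from G4 is B4.
B4 down a perfect octave → B3 (12 semitones).

B3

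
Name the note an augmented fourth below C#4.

Four letter names down from C: G.
An augmented fourth is 6 semitones; 6 semitones down from C#4 gives G3.

G3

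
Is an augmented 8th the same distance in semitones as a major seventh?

13 semitones (augmented octave) vs 11 semitones (major seventh): not equal.

No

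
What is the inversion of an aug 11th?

d5

First reduce the compound augmented eleventh to its simple form, an augmented fourth.
The rule of nine gives the new number: 9 − 4 = 5, so a fourth becomes a fifth.
And augmented becomes diminished under inversion, so we get a diminished fifth.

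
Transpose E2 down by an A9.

Two letters down from E (plus an octave) reaches D.
Moving 15 semitones down from E2 (the size of an augmented ninth) reaches Db1.

Db1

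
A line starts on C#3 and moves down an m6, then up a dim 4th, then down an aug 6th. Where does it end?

Cb2

C#3 down a minor sixth → E#2 (8 semitones).
E#2 up a diminished fourth → A2 (4 semitones).
Down an augmented sixth from A2: Cb2 (10 semitones down).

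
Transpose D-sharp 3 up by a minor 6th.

B 3

Six letter names up from D: B.
A minor sixth spans 8 semitones, so from D#3 the target pitch is B3.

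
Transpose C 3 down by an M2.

B flat 2

Two letter names down from C: B.
Moving 2 semitones down from C3 (the size of a major second) reaches Bb2.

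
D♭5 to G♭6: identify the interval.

perfect eleventh

D to G spans four letter names (D-E-F-G), plus an octave, so the interval is some kind of eleventh.
Counting semitones, Db5→Gb6 is 17, which is the perfect eleventh.
(Equivalently, a compound perfect fourth: a perfect fourth plus an octave.)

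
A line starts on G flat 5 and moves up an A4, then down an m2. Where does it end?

Up an augmented fourth from Gb5: C6 (6 semitones up).
Down a minor second from C6: B5 (1 semitone down).

B 5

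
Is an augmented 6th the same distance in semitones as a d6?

No

10 semitones (augmented sixth) vs 7 semitones (diminished sixth): not equal.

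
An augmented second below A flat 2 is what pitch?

G double-flat 2

Counting two letter names down from A lands on G.
Moving 3 semitones down from Ab2 (the size of an augmented second) reaches Gbb2.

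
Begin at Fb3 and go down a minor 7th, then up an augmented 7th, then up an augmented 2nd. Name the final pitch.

G##3

A minor seventh down from Fb3 is Gb2.
An augmented seventh up from Gb2 is F#3.
F#3 up an augmented second → G##3 (3 semitones).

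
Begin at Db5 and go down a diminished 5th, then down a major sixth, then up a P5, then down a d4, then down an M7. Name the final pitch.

D3

A diminished fifth down from Db5 is G4.
A major sixth down from G4 is Bb3.
Bb3 up a perfect fifth → F4 (7 semitones).
Down a diminished fourth from F4: C#4 (4 semitones down).
C#4 down a major seventh → D3 (11 semitones).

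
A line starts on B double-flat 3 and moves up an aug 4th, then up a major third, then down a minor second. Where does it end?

Up an augmented fourth from Bbb3: Eb4 (6 semitones up).
Eb4 up a major third → G4 (4 semitones).
G4 down a minor second → F#4 (1 semitone).

F sharp 4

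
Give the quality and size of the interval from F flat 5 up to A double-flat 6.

minor 10th

F to A spans three letter names (F-G-A), plus an octave, so the interval is some kind of tenth.
Fb5 to Abb6 is 15 semitones, a half step short of the major tenth (16), so this is minor.
(Equivalently, a compound minor third: a minor third plus an octave.)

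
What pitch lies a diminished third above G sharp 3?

Three letter names up from G: B.
A diminished third is 2 semitones; 2 semitones up from G#3 gives Bb3.

B flat 3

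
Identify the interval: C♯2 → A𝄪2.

C to A spans six letter names (C-D-E-F-G-A): a sixth.
C#2 to A##2 spans 10 semitones — one semitone wider than the major sixth (9) — giving an augmented sixth.

augmented 6th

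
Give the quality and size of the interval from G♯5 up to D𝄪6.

A5

G to D spans five letter names (G-A-B-C-D) — that makes it a fifth of some quality.
A perfect fifth would be 7 semitones; G#5 to D##6 is 8, one semitone wider, so the interval is augmented.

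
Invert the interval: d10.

augmented sixth

First reduce the compound diminished tenth to its simple form, a diminished third.
Interval numbers invert to sum to nine: 3 + 6 = 9, so a third inverts to a sixth.
Quality inverts too: diminished becomes augmented. That makes the inversion an augmented sixth.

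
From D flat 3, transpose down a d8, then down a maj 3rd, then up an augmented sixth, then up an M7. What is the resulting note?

F double-sharp 3

Db3 down a diminished octave → D2 (11 semitones).
Down a major third from D2: Bb1 (4 semitones down).
Bb1 up an augmented sixth → G#2 (10 semitones).
Up a major seventh from G#2: F##3 (11 semitones up).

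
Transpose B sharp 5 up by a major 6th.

Counting six letter names up from B lands on G.
Moving 9 semitones up from B#5 (the size of a major sixth) reaches G##6.

G double-sharp 6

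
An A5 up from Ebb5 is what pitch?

Five letter names up from E: B.
An augmented fifth is 8 semitones; 8 semitones up from Ebb5 gives Bb5.

Bb5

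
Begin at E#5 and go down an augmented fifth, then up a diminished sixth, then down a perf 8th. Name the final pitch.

Fb4

An augmented fifth down from E#5 is A4.
A diminished sixth up from A4 is Fb5.
Down a perfect octave from Fb5: Fb4 (12 semitones down).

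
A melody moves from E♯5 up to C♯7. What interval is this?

E to C spans six letter names (E-F-G-A-B-C), plus an octave, so the interval is some kind of thirteenth.
E#5 to C#7 is 20 semitones, a half step short of the major thirteenth (21), so this is minor.
(Equivalently, a compound minor sixth: a minor sixth plus an octave.)

minor thirteenth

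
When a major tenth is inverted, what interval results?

minor sixth

First reduce the compound major tenth to its simple form, a major third.
Inverted interval numbers add to nine, so a third pairs with a sixth (3 + 6 = 9).
The quality also flips — major becomes minor — giving a minor sixth.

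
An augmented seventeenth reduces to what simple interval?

augmented 3rd

Subtracting seven from the interval number removes an octave: 17 − 14 = 3.
Quality carries through unchanged, so the simple form is an augmented third.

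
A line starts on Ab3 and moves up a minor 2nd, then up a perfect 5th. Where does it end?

Up a minor second from Ab3: Bbb3 (1 semitone up).
Bbb3 up a perfect fifth → Fb4 (7 semitones).

Fb4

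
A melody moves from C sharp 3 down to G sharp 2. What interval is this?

perfect 4th

Descending from C#3 to G#2 is the same interval as ascending G#2 to C#3.
G to C spans four letter names (G-A-B-C) — that makes it a fourth of some quality.
Counting semitones, G#2→C#3 is 5, which is the perfect fourth.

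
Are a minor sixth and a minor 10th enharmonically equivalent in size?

A minor sixth is 8 semitones but a minor tenth is 15 semitones — different sizes.

No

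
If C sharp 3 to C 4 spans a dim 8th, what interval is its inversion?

A1

Interval numbers invert to sum to nine: 8 + 1 = 9, so an octave inverts to a unison.
The quality also flips — diminished becomes augmented — giving an augmented unison.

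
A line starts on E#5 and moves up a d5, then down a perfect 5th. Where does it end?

E5

A diminished fifth up from E#5 is B5.
A perfect fifth down from B5 is E5.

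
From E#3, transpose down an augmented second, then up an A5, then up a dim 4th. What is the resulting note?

D4

Down an augmented second from E#3: D3 (3 semitones down).
An augmented fifth up from D3 is A#3.
A#3 up a diminished fourth → D4 (4 semitones).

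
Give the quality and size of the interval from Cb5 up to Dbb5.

C to D spans two letter names (C-D) — that makes it a second of some quality.
Cb5 to Dbb5 is 1 semitone, a half step short of the major second (2), so this is minor.

minor 2nd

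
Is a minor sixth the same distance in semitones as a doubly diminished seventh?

A minor sixth spans 8 semitones, and a doubly diminished seventh also spans 8 semitones — they're enharmonic.

Yes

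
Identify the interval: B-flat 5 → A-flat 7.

m14

B to A spans seven letter names (B-C-D-E-F-G-A), plus an octave — that makes it a fourteenth of some quality.
A major fourteenth would be 23 semitones, but Bb5 to Ab7 is 22 — one semitone narrower, making it a minor fourteenth.
(Equivalently, a compound minor seventh: a minor seventh plus an octave.)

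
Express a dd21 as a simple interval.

Subtracting seven from the interval number removes an octave: 21 − 14 = 7.
Quality carries through unchanged, so the simple form is a doubly diminished seventh.

doubly diminished seventh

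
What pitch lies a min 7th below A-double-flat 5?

B-double-flat 4

Seven letter names down from A: B.
Moving 10 semitones down from Abb5 (the size of a minor seventh) reaches Bbb4.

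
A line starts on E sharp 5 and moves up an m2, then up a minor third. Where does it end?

A 5

Up a minor second from E#5: F#5 (1 semitone up).
Up a minor third from F#5: A5 (3 semitones up).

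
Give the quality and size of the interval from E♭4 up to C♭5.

minor 6th

E to C spans six letter names (E-F-G-A-B-C): a sixth.
At 8 semitones, Eb4→Cb5 falls one short of a major sixth: minor.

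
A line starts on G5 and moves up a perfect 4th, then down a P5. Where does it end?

G5 up a perfect fourth → C6 (5 semitones).
A perfect fifth down from C6 is F5.

F5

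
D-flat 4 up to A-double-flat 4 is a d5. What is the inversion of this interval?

The rule of nine gives the new number: 9 − 5 = 4, so a fifth becomes a fourth.
Quality inverts too: diminished becomes augmented. That makes the inversion an augmented fourth.

augmented 4th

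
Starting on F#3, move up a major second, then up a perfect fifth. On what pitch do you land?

Up a major second from F#3: G#3 (2 semitones up).
A perfect fifth up from G#3 is D#4.

D#4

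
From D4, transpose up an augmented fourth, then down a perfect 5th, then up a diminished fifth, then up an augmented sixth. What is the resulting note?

E#5

An augmented fourth up from D4 is G#4.
A perfect fifth down from G#4 is C#4.
A diminished fifth up from C#4 is G4.
G4 up an augmented sixth → E#5 (10 semitones).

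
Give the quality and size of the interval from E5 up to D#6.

E to D spans seven letter names (E-F-G-A-B-C-D): a seventh.
E5 to D#6 is 11 semitones, matching the major seventh exactly, so the quality is major.

major seventh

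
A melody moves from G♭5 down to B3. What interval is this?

Descending from Gb5 to B3 is the same interval as ascending B3 to Gb5.
B to G spans six letter names (B-C-D-E-F-G), plus an octave: a thirteenth.
The major thirteenth is 21 semitones; here we have 19, two semitones narrower: diminished.
(Equivalently, a compound diminished sixth: a diminished sixth plus an octave.)

diminished thirteenth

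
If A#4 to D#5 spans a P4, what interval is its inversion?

perfect 5th

Interval numbers invert to sum to nine: 4 + 5 = 9, so a fourth inverts to a fifth.
Quality inverts too: perfect stays perfect. That makes the inversion a perfect fifth.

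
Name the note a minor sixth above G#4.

E5

The sixth takes the letter from G up to E.
Moving 8 semitones up from G#4 (the size of a minor sixth) reaches E5.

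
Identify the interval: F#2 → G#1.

minor seventh

Descending from F#2 to G#1 is the same interval as ascending G#1 to F#2.
G to F spans seven letter names (G-A-B-C-D-E-F) — that makes it a seventh of some quality.
A major seventh would be 11 semitones, but G#1 to F#2 is 10 — one semitone narrower, making it a minor seventh.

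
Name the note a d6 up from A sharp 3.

The sixth takes the letter from A up to F.
A diminished sixth spans 7 semitones, so from A#3 the target pitch is F4.

F 4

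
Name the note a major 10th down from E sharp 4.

The tenth's letter: E down three letter names plus an octave → C.
Moving 16 semitones down from E#4 (the size of a major tenth) reaches C#3.

C sharp 3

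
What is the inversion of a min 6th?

Inverted interval numbers add to nine, so a sixth pairs with a third (6 + 3 = 9).
Quality inverts too: minor becomes major. That makes the inversion a major third.

major 3rd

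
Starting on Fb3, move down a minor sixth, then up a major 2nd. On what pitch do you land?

Bb2

Fb3 down a minor sixth → Ab2 (8 semitones).
Up a major second from Ab2: Bb2 (2 semitones up).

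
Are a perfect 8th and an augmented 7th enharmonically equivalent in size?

Yes

Both span 12 semitones: a perfect octave and an augmented seventh are the same chromatic distance.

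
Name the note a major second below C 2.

The second takes the letter from C down to B.
A major second is 2 semitones; 2 semitones down from C2 gives Bb1.

B-flat 1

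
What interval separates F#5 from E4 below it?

major 9th

Descending from F#5 to E4 is the same interval as ascending E4 to F#5.
E to F spans two letter names (E-F), plus an octave, so the interval is some kind of ninth.
E4 to F#5 is 14 semitones, matching the major ninth exactly, so the quality is major.
(Equivalently, a compound major second: a major second plus an octave.)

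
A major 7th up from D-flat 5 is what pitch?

C 6

Seven letter names up from D: C.
Moving 11 semitones up from Db5 (the size of a major seventh) reaches C6.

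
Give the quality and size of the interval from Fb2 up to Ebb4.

m14

F to E spans seven letter names (F-G-A-B-C-D-E), plus an octave — that makes it a fourteenth of some quality.
At 22 semitones, Fb2→Ebb4 falls one short of a major fourteenth: minor.
(Equivalently, a compound minor seventh: a minor seventh plus an octave.)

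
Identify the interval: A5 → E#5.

Descending from A5 to E#5 is the same interval as ascending E#5 to A5.
E to A spans four letter names (E-F-G-A), so the interval is some kind of fourth.
A perfect fourth would be 5 semitones; E#5 to A5 is 4, one semitone narrower, so the interval is diminished.

d4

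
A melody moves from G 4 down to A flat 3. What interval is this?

major seventh

Descending from G4 to Ab3 is the same interval as ascending Ab3 to G4.
A to G spans seven letter names (A-B-C-D-E-F-G) — that makes it a seventh of some quality.
Ab3 to G4 is 11 semitones, matching the major seventh exactly, so the quality is major.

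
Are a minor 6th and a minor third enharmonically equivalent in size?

No

A minor sixth spans 8 semitones; a minor third spans 3 semitones. They differ by 5.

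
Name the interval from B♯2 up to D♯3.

minor third

B to D spans three letter names (B-C-D), so the interval is some kind of third.
B#2 to D#3 is 3 semitones, a half step short of the major third (4), so this is minor.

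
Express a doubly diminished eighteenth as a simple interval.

doubly diminished fourth

Each octave removed subtracts seven from the number: 18 − 14 = 4.
So a doubly diminished eighteenth is 2 octaves plus a doubly diminished fourth. The quality is unchanged.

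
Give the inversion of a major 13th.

minor 3rd

First reduce the compound major thirteenth to its simple form, a major sixth.
The rule of nine gives the new number: 9 − 6 = 3, so a sixth becomes a third.
And major becomes minor under inversion, so we get a minor third.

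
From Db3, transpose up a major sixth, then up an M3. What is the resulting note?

D4

A major sixth up from Db3 is Bb3.
A major third up from Bb3 is D4.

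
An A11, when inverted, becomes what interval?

diminished 5th

First reduce the compound augmented eleventh to its simple form, an augmented fourth.
Interval numbers invert to sum to nine: 4 + 5 = 9, so a fourth inverts to a fifth.
The quality also flips — augmented becomes diminished — giving a diminished fifth.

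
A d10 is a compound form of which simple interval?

Take out an octave (7 from the number): 10 − 7 = 3.
Quality carries through unchanged, so the simple form is a diminished third.

diminished third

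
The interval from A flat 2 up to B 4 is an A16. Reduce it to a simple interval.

Each octave removed subtracts seven from the number: 16 − 14 = 2.
Quality carries through unchanged, so the simple form is an augmented second.

augmented second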